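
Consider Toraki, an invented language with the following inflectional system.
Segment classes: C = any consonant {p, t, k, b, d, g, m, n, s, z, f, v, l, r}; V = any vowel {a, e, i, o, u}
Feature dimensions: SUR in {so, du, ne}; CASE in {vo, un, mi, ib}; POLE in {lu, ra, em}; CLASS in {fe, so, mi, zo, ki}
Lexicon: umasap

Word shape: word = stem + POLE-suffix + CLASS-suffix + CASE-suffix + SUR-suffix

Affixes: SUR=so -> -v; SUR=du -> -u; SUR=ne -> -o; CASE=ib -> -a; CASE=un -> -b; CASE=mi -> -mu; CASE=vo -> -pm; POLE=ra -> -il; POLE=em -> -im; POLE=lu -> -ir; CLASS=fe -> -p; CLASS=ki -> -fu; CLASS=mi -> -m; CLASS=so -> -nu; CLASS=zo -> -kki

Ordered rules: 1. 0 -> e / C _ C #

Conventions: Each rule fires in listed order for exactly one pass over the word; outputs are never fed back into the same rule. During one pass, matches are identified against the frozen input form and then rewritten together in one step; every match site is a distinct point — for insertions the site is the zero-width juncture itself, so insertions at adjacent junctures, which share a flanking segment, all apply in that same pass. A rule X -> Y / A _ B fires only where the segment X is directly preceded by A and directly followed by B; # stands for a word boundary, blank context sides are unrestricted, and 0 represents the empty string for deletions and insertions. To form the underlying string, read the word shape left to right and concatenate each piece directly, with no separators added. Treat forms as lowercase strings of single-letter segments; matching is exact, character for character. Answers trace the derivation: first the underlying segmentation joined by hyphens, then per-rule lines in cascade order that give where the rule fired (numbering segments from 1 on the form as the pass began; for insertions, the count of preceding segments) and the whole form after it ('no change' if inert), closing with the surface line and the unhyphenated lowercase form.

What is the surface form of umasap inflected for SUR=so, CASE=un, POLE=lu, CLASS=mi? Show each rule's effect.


underlying: umasap-ir-m-b-v
1. 0 -> e / C _ C #: inserts after position(s) 10: umasapirmbev
surface: umasapirmbev


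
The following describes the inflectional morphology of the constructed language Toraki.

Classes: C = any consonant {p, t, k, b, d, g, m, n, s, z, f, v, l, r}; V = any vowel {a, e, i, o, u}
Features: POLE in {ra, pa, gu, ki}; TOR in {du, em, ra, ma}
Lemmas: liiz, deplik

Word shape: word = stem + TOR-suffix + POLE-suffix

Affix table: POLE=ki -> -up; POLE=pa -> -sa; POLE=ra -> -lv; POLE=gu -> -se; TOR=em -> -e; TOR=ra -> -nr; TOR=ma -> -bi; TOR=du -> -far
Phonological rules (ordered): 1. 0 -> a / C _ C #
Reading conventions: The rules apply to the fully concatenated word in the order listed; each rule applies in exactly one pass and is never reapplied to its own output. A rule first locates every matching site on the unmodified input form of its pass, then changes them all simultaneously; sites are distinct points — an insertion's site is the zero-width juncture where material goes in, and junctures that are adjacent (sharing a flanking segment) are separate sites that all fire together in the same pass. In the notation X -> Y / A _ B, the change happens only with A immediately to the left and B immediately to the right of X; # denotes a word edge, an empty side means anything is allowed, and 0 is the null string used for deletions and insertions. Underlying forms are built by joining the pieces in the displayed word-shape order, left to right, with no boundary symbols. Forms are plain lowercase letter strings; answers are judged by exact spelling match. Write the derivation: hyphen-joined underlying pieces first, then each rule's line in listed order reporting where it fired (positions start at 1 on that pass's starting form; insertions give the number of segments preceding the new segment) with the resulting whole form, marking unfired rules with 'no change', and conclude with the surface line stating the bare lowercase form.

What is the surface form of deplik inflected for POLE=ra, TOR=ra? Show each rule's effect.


underlying: deplik-nr-lv
1. 0 -> a / C _ C #: inserts after position(s) 9: depliknrlav
surface: depliknrlav


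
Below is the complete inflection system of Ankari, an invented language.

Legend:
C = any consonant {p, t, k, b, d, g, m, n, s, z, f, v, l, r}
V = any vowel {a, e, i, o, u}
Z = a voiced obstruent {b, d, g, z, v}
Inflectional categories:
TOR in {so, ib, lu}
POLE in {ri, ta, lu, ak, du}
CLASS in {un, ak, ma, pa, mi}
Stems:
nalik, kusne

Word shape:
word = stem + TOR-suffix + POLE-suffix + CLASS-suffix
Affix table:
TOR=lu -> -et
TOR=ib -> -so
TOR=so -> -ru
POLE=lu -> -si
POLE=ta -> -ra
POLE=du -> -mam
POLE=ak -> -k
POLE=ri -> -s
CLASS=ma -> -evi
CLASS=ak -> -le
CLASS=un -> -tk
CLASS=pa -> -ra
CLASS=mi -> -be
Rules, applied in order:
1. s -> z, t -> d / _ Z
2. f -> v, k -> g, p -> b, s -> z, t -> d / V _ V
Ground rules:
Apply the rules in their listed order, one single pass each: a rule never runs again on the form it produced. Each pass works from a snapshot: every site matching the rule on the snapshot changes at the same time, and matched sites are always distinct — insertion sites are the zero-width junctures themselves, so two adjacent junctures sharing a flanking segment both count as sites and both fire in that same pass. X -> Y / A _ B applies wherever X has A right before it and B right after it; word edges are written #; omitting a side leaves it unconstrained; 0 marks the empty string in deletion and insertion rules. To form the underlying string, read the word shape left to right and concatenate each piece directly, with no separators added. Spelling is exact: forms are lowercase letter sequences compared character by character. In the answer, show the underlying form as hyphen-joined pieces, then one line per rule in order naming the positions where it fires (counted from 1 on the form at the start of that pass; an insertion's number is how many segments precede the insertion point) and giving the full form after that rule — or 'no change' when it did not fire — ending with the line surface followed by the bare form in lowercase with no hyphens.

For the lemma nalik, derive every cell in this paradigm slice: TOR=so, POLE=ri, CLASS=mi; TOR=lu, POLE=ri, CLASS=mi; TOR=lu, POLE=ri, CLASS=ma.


cell TOR=so, POLE=ri, CLASS=mi:
underlying: nalik-ru-s-be
1. s -> z, t -> d / _ Z: fires at position(s) 8: nalikruzbe
2. f -> v, k -> g, p -> b, s -> z, t -> d / V _ V: no change
surface: nalikruzbe

cell TOR=lu, POLE=ri, CLASS=mi:
underlying: nalik-et-s-be
1. s -> z, t -> d / _ Z: fires at position(s) 8: naliketzbe
2. f -> v, k -> g, p -> b, s -> z, t -> d / V _ V: fires at position(s) 5: naligetzbe
surface: naligetzbe

cell TOR=lu, POLE=ri, CLASS=ma:
underlying: nalik-et-s-evi
1. s -> z, t -> d / _ Z: no change
2. f -> v, k -> g, p -> b, s -> z, t -> d / V _ V: fires at position(s) 5: naligetsevi
surface: naligetsevi


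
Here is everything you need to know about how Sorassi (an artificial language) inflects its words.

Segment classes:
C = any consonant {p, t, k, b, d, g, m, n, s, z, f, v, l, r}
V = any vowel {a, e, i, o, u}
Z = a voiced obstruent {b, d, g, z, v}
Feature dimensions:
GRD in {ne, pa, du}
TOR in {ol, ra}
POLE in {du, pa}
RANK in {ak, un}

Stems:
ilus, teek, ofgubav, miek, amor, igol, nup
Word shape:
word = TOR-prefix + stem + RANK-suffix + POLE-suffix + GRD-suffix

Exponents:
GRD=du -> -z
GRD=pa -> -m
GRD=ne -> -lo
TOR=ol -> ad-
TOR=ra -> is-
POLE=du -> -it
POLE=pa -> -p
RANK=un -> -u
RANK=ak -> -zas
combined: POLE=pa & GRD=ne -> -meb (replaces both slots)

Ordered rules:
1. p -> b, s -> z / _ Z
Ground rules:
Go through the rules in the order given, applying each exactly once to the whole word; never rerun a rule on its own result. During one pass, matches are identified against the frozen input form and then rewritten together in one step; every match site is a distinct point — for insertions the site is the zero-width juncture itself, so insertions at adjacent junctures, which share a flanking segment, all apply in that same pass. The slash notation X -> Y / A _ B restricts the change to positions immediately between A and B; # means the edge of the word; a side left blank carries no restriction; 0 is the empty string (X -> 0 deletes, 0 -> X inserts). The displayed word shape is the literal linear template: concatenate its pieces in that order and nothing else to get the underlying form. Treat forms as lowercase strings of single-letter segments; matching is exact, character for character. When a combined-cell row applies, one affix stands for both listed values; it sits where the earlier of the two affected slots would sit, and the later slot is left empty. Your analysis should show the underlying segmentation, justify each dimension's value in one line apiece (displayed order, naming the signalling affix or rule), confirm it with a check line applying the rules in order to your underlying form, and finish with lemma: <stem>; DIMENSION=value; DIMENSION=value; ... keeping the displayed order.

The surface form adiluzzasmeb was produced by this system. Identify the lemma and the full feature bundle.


underlying: ad-ilus-zas-meb
GRD=ne - signalled by the combined affix row
TOR=ol - signalled by the affix ad-
POLE=pa - signalled by the combined affix row
RANK=ak - signalled by the affix -zas
check: adiluszasmeb -> adiluzzasmeb
lemma: ilus; GRD=ne; TOR=ol; POLE=pa; RANK=ak


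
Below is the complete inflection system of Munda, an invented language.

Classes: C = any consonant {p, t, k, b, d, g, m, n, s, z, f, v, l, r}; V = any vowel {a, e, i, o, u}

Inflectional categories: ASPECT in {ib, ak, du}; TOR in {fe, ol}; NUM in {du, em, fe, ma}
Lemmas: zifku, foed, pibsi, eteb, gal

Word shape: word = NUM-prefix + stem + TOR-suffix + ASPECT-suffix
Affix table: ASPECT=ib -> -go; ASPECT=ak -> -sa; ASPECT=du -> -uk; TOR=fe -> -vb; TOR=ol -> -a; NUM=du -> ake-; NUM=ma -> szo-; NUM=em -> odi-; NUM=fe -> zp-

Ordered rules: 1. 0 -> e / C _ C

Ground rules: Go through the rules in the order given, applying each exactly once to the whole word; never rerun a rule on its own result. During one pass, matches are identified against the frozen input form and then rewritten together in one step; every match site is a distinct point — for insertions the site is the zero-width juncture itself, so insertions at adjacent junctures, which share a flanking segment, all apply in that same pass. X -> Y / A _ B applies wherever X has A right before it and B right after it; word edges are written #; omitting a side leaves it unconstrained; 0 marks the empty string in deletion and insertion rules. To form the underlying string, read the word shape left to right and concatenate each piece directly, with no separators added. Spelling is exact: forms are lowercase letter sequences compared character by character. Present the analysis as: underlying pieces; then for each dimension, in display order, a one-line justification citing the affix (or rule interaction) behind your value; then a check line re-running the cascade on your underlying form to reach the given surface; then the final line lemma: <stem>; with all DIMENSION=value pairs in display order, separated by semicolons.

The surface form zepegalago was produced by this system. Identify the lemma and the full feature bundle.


underlying: zp-gal-a-go
ASPECT=ib - signalled by the affix -go
TOR=ol - signalled by the affix -a
NUM=fe - signalled by the affix zp-
check: zpgalago -> zepegalago
lemma: gal; ASPECT=ib; TOR=ol; NUM=fe


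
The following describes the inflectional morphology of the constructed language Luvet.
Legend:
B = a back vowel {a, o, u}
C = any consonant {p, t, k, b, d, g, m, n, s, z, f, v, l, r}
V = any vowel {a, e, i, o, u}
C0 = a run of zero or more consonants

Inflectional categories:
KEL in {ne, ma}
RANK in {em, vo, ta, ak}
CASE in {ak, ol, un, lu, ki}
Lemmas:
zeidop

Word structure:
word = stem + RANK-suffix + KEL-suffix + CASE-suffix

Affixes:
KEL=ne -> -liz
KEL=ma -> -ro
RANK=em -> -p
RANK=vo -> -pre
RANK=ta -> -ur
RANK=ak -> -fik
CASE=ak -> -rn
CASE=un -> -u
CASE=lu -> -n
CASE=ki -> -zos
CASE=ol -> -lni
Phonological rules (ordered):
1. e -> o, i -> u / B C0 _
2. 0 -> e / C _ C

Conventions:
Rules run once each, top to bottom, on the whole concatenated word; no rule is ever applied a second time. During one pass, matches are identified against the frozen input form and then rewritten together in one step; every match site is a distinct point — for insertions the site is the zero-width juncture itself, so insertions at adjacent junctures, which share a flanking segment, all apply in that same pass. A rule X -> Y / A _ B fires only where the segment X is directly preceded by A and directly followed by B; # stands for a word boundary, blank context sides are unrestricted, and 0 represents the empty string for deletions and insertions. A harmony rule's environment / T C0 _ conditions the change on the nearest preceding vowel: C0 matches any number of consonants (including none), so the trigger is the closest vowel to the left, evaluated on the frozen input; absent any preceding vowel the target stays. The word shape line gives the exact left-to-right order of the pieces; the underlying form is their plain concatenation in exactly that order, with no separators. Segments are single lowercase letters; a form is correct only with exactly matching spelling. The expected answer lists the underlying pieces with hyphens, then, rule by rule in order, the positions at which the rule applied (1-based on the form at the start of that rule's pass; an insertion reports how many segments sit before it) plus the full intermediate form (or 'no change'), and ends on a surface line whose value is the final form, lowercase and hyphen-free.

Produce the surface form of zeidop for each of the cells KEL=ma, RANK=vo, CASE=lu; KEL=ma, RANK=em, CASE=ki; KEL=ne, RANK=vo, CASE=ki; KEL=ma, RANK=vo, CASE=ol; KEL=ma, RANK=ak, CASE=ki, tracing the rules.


cell KEL=ma, RANK=vo, CASE=lu:
underlying: zeidop-pre-ro-n
1. e -> o, i -> u / B C0 _: fires at position(s) 9: zeidopproron
2. 0 -> e / C _ C: inserts after position(s) 6, 7: zeidopeperoron
surface: zeidopeperoron

cell KEL=ma, RANK=em, CASE=ki:
underlying: zeidop-p-ro-zos
1. e -> o, i -> u / B C0 _: no change
2. 0 -> e / C _ C: inserts after position(s) 6, 7: zeidopeperozos
surface: zeidopeperozos

cell KEL=ne, RANK=vo, CASE=ki:
underlying: zeidop-pre-liz-zos
1. e -> o, i -> u / B C0 _: fires at position(s) 9: zeidopprolizzos
2. 0 -> e / C _ C: inserts after position(s) 6, 7, 12: zeidopeperolizezos
surface: zeidopeperolizezos

cell KEL=ma, RANK=vo, CASE=ol:
underlying: zeidop-pre-ro-lni
1. e -> o, i -> u / B C0 _: fires at position(s) 9, 14: zeidopprorolnu
2. 0 -> e / C _ C: inserts after position(s) 6, 7, 12: zeidopeperorolenu
surface: zeidopeperorolenu

cell KEL=ma, RANK=ak, CASE=ki:
underlying: zeidop-fik-ro-zos
1. e -> o, i -> u / B C0 _: fires at position(s) 8: zeidopfukrozos
2. 0 -> e / C _ C: inserts after position(s) 6, 9: zeidopefukerozos
surface: zeidopefukerozos


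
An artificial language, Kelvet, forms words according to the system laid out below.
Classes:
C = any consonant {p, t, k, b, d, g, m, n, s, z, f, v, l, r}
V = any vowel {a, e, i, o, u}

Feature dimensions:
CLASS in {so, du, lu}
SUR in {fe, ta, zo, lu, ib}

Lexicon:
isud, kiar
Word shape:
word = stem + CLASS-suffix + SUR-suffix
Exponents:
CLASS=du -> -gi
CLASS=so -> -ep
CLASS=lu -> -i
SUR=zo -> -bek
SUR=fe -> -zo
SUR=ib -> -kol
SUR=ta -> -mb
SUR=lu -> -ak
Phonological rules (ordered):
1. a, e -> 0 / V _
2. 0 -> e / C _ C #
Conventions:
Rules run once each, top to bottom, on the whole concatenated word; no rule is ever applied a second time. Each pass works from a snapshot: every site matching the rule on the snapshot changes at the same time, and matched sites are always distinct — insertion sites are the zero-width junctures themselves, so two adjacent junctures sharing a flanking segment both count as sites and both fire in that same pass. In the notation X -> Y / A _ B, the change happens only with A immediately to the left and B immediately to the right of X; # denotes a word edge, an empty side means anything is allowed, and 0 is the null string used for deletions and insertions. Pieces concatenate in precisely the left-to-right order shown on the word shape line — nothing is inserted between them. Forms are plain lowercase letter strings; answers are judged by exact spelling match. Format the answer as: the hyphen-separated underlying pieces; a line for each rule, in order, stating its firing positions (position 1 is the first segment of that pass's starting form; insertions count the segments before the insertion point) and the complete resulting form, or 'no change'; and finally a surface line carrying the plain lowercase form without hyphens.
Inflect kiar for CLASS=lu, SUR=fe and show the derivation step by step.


underlying: kiar-i-zo
1. a, e -> 0 / V _: fires at position(s) 3: kirizo
2. 0 -> e / C _ C #: no change
surface: kirizo


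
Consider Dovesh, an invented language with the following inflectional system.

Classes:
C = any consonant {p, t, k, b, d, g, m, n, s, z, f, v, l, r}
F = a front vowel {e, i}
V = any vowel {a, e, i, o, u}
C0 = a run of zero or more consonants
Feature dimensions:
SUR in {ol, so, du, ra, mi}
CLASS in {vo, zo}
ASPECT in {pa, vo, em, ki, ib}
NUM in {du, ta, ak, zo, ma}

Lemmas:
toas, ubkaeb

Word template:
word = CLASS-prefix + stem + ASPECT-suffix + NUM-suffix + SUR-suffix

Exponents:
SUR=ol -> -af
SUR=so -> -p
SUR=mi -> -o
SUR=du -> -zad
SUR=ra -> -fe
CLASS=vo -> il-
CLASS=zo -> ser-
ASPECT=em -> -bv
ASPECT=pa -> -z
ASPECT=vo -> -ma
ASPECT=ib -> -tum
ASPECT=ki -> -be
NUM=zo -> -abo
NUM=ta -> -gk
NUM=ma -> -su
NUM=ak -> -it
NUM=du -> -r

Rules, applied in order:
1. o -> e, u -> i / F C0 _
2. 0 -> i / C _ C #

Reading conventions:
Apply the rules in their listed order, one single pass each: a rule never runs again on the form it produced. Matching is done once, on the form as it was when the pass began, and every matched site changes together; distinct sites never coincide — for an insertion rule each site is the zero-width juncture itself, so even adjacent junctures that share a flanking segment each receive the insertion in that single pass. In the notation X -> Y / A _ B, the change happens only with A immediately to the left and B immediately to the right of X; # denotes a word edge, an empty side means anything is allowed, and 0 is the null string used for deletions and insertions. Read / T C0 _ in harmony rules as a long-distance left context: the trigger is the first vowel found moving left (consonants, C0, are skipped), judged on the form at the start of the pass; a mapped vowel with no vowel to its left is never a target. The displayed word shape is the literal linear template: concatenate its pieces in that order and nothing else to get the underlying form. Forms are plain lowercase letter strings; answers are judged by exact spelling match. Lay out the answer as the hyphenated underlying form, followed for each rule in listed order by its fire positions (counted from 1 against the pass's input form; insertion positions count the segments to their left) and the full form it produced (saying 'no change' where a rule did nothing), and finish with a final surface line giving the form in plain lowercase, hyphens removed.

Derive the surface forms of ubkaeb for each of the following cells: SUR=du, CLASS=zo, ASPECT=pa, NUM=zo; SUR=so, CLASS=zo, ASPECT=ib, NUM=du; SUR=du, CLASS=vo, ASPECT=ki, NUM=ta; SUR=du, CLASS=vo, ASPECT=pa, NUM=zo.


cell SUR=du, CLASS=zo, ASPECT=pa, NUM=zo:
underlying: ser-ubkaeb-z-abo-zad
1. o -> e, u -> i / F C0 _: fires at position(s) 4: seribkaebzabozad
2. 0 -> i / C _ C #: no change
surface: seribkaebzabozad

cell SUR=so, CLASS=zo, ASPECT=ib, NUM=du:
underlying: ser-ubkaeb-tum-r-p
1. o -> e, u -> i / F C0 _: fires at position(s) 4, 11: seribkaebtimrp
2. 0 -> i / C _ C #: inserts after position(s) 13: seribkaebtimrip
surface: seribkaebtimrip

cell SUR=du, CLASS=vo, ASPECT=ki, NUM=ta:
underlying: il-ubkaeb-be-gk-zad
1. o -> e, u -> i / F C0 _: fires at position(s) 3: ilibkaebbegkzad
2. 0 -> i / C _ C #: no change
surface: ilibkaebbegkzad

cell SUR=du, CLASS=vo, ASPECT=pa, NUM=zo:
underlying: il-ubkaeb-z-abo-zad
1. o -> e, u -> i / F C0 _: fires at position(s) 3: ilibkaebzabozad
2. 0 -> i / C _ C #: no change
surface: ilibkaebzabozad


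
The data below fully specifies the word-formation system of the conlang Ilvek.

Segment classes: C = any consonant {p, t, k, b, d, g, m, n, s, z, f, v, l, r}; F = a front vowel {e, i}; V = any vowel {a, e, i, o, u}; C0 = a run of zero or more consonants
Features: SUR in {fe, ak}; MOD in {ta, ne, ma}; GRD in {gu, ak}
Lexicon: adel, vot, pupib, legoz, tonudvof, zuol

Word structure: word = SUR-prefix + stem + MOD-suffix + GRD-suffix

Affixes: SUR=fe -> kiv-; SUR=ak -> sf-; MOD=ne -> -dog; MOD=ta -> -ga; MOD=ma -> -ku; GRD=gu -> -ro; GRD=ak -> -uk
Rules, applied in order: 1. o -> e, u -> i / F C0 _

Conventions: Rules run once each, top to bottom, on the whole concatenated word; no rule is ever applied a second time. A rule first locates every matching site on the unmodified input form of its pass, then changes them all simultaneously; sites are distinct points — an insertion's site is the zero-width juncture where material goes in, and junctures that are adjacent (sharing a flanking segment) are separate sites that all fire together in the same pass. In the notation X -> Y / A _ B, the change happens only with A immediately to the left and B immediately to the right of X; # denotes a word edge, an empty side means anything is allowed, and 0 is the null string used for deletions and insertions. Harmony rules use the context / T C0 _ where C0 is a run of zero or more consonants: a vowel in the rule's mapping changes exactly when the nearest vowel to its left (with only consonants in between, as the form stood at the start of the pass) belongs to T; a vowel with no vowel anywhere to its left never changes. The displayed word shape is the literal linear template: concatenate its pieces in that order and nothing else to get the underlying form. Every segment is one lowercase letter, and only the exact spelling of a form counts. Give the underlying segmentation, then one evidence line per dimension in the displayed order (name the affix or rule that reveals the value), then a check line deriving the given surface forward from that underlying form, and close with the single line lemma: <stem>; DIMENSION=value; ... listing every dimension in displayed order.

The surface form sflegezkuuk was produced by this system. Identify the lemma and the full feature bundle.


underlying: sf-legoz-ku-uk
SUR=ak - signalled by the affix sf-
MOD=ma - signalled by the affix -ku
GRD=ak - signalled by the affix -uk
check: sflegozkuuk -> sflegezkuuk
lemma: legoz; SUR=ak; MOD=ma; GRD=ak


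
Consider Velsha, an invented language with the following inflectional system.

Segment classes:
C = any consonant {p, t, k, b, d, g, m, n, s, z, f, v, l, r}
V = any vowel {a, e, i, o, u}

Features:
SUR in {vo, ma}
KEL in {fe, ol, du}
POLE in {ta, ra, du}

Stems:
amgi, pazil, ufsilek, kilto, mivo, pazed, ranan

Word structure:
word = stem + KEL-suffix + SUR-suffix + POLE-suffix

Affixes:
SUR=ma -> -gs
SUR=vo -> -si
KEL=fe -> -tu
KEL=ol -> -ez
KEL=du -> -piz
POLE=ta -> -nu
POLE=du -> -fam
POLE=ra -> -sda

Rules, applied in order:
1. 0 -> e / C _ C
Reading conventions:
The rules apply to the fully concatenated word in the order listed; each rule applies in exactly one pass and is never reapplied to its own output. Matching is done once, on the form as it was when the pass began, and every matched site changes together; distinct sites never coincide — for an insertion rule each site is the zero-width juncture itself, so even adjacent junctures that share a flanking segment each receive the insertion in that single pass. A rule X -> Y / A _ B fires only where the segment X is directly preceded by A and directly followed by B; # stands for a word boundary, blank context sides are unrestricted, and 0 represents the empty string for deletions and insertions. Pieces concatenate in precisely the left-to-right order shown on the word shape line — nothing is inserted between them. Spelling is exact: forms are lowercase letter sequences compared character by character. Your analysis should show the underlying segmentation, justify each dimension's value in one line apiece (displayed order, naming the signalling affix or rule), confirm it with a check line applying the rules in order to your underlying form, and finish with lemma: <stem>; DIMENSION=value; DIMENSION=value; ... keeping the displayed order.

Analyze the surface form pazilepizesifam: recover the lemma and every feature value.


underlying: pazil-piz-si-fam
SUR=vo - signalled by the affix -si
KEL=du - signalled by the affix -piz
POLE=du - signalled by the affix -fam
check: pazilpizsifam -> pazilepizesifam
lemma: pazil; SUR=vo; KEL=du; POLE=du


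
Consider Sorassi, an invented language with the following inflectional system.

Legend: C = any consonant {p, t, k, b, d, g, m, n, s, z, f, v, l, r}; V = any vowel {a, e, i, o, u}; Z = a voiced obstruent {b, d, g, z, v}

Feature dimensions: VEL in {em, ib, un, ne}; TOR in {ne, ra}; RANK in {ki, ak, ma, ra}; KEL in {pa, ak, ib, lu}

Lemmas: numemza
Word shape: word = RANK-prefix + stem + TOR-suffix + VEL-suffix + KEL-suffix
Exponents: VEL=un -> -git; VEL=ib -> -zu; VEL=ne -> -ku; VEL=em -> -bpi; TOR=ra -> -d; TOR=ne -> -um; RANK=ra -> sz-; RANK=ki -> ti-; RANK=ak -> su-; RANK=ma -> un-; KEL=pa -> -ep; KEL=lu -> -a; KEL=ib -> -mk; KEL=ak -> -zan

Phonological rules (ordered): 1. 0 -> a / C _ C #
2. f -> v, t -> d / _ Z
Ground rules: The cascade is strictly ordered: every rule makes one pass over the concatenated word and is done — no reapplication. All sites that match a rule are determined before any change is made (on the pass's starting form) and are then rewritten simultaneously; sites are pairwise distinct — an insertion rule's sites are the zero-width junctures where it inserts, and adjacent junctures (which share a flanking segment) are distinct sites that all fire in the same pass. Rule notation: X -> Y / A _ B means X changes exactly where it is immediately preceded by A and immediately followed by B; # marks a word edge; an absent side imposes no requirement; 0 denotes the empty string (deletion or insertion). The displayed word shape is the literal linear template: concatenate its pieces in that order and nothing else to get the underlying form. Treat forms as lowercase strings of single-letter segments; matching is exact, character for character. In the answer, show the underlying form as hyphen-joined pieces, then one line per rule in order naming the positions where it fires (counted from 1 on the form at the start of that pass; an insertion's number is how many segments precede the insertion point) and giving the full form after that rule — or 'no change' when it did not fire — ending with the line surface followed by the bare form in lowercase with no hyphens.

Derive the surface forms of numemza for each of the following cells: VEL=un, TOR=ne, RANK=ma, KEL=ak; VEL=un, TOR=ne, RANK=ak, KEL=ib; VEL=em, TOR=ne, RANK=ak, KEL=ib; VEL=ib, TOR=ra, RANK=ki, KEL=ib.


cell VEL=un, TOR=ne, RANK=ma, KEL=ak:
underlying: un-numemza-um-git-zan
1. 0 -> a / C _ C #: no change
2. f -> v, t -> d / _ Z: fires at position(s) 14: unnumemzaumgidzan
surface: unnumemzaumgidzan

cell VEL=un, TOR=ne, RANK=ak, KEL=ib:
underlying: su-numemza-um-git-mk
1. 0 -> a / C _ C #: inserts after position(s) 15: sunumemzaumgitmak
2. f -> v, t -> d / _ Z: no change
surface: sunumemzaumgitmak

cell VEL=em, TOR=ne, RANK=ak, KEL=ib:
underlying: su-numemza-um-bpi-mk
1. 0 -> a / C _ C #: inserts after position(s) 15: sunumemzaumbpimak
2. f -> v, t -> d / _ Z: no change
surface: sunumemzaumbpimak

cell VEL=ib, TOR=ra, RANK=ki, KEL=ib:
underlying: ti-numemza-d-zu-mk
1. 0 -> a / C _ C #: inserts after position(s) 13: tinumemzadzumak
2. f -> v, t -> d / _ Z: no change
surface: tinumemzadzumak


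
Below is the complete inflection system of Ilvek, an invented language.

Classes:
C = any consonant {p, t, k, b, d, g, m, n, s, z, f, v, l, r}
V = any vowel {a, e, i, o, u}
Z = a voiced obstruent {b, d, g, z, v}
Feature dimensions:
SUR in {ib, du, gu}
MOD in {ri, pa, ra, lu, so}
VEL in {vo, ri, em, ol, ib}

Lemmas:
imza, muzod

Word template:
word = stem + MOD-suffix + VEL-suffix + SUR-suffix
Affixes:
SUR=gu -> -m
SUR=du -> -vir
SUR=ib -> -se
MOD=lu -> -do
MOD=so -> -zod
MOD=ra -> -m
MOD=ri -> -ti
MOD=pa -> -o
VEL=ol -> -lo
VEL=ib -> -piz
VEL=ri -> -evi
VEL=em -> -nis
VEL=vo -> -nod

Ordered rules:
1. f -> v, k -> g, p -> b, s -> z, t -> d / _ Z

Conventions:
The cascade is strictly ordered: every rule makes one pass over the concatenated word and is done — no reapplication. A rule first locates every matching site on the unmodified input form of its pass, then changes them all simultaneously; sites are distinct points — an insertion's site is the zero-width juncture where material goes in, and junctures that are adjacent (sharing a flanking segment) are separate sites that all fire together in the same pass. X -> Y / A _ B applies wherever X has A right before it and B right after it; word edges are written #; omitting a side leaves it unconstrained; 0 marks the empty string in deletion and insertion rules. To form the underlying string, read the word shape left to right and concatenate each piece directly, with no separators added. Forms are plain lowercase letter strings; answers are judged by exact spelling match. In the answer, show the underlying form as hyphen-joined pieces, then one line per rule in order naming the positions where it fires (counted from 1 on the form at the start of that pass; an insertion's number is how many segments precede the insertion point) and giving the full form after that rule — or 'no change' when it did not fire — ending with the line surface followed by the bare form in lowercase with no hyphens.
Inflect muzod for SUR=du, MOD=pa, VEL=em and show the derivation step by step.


underlying: muzod-o-nis-vir
1. f -> v, k -> g, p -> b, s -> z, t -> d / _ Z: fires at position(s) 9: muzodonizvir
surface: muzodonizvir


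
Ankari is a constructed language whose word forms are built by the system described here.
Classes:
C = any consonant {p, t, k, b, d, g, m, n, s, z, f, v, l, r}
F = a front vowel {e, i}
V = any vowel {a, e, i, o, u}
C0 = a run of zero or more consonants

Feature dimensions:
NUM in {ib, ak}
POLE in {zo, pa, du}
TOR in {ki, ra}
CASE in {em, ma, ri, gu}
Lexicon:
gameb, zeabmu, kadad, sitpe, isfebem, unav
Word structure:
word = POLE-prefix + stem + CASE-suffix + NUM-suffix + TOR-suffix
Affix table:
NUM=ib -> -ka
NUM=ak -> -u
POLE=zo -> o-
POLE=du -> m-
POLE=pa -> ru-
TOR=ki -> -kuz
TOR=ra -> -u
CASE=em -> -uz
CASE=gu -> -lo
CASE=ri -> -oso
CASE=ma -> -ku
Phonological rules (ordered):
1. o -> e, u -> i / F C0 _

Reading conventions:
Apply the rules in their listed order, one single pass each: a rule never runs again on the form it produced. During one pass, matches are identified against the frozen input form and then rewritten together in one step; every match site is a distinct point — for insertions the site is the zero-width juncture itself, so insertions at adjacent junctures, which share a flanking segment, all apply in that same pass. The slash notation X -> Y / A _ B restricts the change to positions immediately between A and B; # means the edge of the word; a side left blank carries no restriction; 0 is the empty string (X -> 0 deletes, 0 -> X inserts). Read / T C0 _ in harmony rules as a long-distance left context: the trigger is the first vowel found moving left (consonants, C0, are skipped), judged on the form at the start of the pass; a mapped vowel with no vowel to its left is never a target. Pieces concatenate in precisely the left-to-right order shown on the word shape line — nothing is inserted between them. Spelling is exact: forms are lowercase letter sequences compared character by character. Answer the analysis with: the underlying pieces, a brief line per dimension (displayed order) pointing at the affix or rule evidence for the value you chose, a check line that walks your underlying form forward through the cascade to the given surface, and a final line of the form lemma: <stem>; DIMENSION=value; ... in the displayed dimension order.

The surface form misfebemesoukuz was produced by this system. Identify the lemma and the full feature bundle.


underlying: m-isfebem-oso-u-kuz
NUM=ak - signalled by the affix -u
POLE=du - signalled by the affix m-
TOR=ki - signalled by the affix -kuz
CASE=ri - signalled by the affix -oso
check: misfebemosoukuz -> misfebemesoukuz
lemma: isfebem; NUM=ak; POLE=du; TOR=ki; CASE=ri


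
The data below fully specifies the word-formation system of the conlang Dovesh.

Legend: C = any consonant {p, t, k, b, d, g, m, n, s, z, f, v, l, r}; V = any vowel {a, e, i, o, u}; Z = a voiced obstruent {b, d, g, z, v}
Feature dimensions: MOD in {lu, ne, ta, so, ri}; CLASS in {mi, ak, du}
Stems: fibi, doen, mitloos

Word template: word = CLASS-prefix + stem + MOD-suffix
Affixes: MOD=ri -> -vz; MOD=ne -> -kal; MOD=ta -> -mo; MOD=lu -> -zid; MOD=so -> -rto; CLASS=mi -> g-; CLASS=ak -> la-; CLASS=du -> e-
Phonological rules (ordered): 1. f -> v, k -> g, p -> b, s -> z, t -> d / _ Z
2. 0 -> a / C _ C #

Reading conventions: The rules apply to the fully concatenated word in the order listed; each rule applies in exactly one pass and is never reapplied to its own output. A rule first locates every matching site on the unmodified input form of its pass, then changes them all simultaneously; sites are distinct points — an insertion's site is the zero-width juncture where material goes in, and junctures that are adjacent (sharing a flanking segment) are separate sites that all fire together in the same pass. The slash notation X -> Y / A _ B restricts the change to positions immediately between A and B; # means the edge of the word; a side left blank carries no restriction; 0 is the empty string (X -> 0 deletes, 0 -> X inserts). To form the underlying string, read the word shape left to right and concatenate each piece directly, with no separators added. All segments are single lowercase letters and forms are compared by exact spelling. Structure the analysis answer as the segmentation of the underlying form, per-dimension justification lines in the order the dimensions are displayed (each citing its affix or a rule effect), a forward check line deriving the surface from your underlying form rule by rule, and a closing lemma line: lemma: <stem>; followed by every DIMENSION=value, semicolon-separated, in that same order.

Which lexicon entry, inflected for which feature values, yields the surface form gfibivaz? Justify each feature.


underlying: g-fibi-vz
MOD=ri - signalled by the affix -vz
CLASS=mi - signalled by the affix g-
check: gfibivz -> gfibivz -> gfibivaz
lemma: fibi; MOD=ri; CLASS=mi


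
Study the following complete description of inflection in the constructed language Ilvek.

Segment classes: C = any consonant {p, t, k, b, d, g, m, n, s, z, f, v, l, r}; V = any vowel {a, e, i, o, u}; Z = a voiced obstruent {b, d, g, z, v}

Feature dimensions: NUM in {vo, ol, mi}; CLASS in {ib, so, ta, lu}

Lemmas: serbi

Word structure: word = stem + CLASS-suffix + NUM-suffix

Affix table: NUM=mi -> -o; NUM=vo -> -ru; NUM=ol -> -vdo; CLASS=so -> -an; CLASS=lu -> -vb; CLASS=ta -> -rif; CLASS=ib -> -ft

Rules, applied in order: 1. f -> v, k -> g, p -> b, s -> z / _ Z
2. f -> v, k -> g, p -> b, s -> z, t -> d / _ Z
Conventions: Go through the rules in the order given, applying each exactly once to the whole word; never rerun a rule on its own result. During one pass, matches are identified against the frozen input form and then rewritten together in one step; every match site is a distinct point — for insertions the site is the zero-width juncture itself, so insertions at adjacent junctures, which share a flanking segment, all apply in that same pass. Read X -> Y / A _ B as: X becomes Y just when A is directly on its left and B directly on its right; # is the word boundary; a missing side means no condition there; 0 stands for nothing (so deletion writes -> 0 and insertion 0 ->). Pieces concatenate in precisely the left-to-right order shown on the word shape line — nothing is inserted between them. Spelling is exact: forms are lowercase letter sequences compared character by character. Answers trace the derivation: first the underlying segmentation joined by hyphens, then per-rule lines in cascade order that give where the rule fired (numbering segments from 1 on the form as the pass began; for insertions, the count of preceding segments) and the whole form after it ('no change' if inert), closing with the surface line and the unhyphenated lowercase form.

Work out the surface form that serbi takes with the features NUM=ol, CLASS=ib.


underlying: serbi-ft-vdo
1. f -> v, k -> g, p -> b, s -> z / _ Z: no change
2. f -> v, k -> g, p -> b, s -> z, t -> d / _ Z: fires at position(s) 7: serbifdvdo
surface: serbifdvdo


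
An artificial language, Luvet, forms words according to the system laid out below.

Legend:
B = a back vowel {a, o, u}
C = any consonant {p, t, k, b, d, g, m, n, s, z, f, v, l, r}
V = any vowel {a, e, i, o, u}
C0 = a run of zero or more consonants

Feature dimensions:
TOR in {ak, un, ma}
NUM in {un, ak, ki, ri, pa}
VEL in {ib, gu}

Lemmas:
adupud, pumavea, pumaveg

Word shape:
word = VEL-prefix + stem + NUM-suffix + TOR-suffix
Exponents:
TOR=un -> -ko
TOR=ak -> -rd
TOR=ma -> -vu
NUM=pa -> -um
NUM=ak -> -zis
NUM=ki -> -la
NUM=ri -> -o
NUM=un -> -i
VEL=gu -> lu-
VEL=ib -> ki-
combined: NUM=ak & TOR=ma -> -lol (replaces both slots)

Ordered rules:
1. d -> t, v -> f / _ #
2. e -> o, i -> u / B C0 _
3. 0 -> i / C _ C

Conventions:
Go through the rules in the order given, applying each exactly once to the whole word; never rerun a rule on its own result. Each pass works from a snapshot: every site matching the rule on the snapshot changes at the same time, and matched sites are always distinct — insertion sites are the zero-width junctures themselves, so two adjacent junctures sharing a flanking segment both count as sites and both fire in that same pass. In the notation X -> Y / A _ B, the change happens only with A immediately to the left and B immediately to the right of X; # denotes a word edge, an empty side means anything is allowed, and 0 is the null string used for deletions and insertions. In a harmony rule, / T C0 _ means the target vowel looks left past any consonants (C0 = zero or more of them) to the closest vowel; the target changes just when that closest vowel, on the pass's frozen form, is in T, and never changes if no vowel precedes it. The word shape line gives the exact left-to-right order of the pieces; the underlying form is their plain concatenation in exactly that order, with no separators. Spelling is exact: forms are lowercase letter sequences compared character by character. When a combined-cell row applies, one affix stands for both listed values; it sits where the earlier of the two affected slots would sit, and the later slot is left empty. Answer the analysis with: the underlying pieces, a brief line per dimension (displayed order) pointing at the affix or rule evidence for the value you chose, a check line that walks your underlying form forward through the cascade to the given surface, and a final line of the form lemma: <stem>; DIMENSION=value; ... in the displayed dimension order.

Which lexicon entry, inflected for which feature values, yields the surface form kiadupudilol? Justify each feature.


underlying: ki-adupud-lol
TOR=ma - signalled by the combined affix row
NUM=ak - signalled by the combined affix row
VEL=ib - signalled by the affix ki-
check: kiadupudlol -> kiadupudlol -> kiadupudlol -> kiadupudilol
lemma: adupud; TOR=ma; NUM=ak; VEL=ib


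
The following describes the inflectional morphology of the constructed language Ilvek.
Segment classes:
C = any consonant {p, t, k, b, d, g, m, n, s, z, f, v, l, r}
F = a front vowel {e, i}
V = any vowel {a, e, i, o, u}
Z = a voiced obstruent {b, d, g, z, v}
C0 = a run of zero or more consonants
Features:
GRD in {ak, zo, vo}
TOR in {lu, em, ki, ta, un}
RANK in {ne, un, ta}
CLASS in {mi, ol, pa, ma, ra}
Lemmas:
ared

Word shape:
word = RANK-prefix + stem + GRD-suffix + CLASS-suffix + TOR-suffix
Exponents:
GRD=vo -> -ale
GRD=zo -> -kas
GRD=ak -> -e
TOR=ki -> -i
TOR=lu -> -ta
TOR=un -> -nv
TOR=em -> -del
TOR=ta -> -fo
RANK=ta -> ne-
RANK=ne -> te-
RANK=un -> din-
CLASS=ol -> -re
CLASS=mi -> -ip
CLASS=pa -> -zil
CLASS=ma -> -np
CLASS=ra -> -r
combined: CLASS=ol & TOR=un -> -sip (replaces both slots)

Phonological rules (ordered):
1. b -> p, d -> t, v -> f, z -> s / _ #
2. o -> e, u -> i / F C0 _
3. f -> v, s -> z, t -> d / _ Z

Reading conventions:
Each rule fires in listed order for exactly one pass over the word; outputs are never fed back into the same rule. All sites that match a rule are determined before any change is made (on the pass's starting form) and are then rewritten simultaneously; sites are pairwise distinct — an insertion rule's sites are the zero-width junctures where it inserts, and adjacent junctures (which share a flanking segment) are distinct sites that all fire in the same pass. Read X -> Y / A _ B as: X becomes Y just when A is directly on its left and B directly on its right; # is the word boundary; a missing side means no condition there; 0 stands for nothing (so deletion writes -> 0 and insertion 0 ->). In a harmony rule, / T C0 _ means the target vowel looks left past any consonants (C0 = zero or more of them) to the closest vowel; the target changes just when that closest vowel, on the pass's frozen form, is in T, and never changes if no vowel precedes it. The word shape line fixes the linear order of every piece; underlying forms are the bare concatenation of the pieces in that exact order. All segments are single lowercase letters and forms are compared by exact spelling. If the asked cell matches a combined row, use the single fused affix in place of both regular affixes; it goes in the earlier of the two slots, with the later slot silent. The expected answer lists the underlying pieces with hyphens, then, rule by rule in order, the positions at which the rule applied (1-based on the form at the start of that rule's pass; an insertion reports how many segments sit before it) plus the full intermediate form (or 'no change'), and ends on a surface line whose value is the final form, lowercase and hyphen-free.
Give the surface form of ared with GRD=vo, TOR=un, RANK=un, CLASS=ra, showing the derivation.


underlying: din-ared-ale-r-nv
1. b -> p, d -> t, v -> f, z -> s / _ #: fires at position(s) 13: dinaredalernf
2. o -> e, u -> i / F C0 _: no change
3. f -> v, s -> z, t -> d / _ Z: no change
surface: dinaredalernf
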